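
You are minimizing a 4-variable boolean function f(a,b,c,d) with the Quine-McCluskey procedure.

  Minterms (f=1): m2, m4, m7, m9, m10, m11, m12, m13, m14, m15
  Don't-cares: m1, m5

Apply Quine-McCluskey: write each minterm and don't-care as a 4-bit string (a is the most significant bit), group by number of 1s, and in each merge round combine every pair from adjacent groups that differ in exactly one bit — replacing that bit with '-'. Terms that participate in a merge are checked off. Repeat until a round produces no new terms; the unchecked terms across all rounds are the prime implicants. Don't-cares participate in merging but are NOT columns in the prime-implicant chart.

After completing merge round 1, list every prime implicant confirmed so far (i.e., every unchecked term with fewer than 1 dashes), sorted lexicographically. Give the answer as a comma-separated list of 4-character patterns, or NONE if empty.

NONE

size-2^0 implicants → 0001(✓)  0010(✓)  0100(✓)  0101(✓)  0111(✓)  1001(✓)  1010(✓)  1011(✓)  1100(✓)  1101(✓)  1110(✓)  1111(✓)
size-2^1 implicants → -001(✓)  -010  -100(✓)  -101(✓)  -111(✓)  0-01(✓)  01-1(✓)  010-(✓)  1-01(✓)  1-10(✓)  1-11(✓)  10-1(✓)  101-(✓)  11-0(✓)  11-1(✓)  110-(✓)  111-(✓)
size-2^2 implicants → --01  -1-1  -10-  1--1  1-1-  11--
Unchecked terms (primes): --01, -010, -1-1, -10-, 1--1, 1-1-, 11--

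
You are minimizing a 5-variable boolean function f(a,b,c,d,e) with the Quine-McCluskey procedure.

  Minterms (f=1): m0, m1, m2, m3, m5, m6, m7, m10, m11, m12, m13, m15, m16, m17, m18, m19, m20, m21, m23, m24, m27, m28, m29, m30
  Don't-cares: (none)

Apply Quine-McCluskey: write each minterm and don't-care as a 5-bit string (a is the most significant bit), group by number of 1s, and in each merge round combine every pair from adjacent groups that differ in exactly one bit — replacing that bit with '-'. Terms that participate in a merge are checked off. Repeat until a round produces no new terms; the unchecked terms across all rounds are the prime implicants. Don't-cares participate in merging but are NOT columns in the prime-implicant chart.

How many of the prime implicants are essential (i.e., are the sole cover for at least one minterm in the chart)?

8

[col 0] 00000*, 00001*, 00010*, 00011*, 00101*, 00110*, 00111*, 01010*, 01011*, 01100*, 01101*, 01111*, 10000*, 10001*, 10010*, 10011*, 10100*, 10101*, 10111*, 11000*, 11011*, 11100*, 11101*, 11110*
[col 1] -0000*, -0001*, -0010*, -0011*, -0101*, -0111*, -1011*, -1100*, -1101*, 0-010*, 0-011*, 0-101*, 0-111*, 00-01*, 00-10*, 00-11*, 000-0*, 000-1*, 0000-*, 0001-*, 001-1*, 0011-*, 01-11*, 0101-*, 011-1*, 0110-*, 1-000*, 1-011*, 1-100*, 1-101*, 10-00*, 10-01*, 10-11*, 100-0*, 100-1*, 1000-*, 1001-*, 101-1*, 1010-*, 11-00*, 111-0, 1110-*
[col 2] --011, --101, -0-01*, -0-11*, -00-0*, -00-1*, -000-*, -001-*, -01-1*, -110-, 0--11, 0-01-, 0-1-1, 00--1*, 00-1-, 000--*, 1--00, 1-10-, 10--1*, 10-0-, 100--*
[col 3] -0--1, -00--
Prime implicants: --011, --101, -0--1, -00--, -110-, 0--11, 0-01-, 0-1-1, 00-1-, 1--00, 1-10-, 10-0-, 111-0
PI chart (minterm → PIs covering it):
  0 | -00--  (sole → essential)
  1 | -0--1,-00--
  2 | -00--,0-01-,00-1-
  3 | --011,-0--1,-00--,0--11,0-01-,00-1-
  5 | --101,-0--1,0-1-1
  6 | 00-1-  (sole → essential)
  7 | -0--1,0--11,0-1-1,00-1-
  10 | 0-01-  (sole → essential)
  11 | --011,0--11,0-01-
  12 | -110-  (sole → essential)
  13 | --101,-110-,0-1-1
  15 | 0--11,0-1-1
  16 | -00--,1--00,10-0-
  17 | -0--1,-00--,10-0-
  18 | -00--  (sole → essential)
  19 | --011,-0--1,-00--
  20 | 1--00,1-10-,10-0-
  21 | --101,-0--1,1-10-,10-0-
  23 | -0--1  (sole → essential)
  24 | 1--00  (sole → essential)
  27 | --011  (sole → essential)
  28 | -110-,1--00,1-10-,111-0
  29 | --101,-110-,1-10-
  30 | 111-0  (sole → essential)
Essential prime implicants: --011, -0--1, -00--, -110-, 0-01-, 00-1-, 1--00, 111-0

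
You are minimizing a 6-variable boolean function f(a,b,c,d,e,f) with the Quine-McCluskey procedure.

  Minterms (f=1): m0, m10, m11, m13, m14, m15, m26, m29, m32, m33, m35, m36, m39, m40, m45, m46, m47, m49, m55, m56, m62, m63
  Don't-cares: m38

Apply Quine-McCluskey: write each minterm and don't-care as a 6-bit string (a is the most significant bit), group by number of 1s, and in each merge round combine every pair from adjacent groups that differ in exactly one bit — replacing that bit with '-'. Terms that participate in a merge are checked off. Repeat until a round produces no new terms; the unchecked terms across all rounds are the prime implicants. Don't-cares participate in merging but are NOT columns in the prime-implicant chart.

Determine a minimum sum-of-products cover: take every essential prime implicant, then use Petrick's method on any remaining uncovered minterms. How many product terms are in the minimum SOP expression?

size-2^0 implicants → 000000(✓)  001010(✓)  001011(✓)  001101(✓)  001110(✓)  001111(✓)  011010(✓)  011101(✓)  100000(✓)  100001(✓)  100011(✓)  100100(✓)  100110(✓)  100111(✓)  101000(✓)  101101(✓)  101110(✓)  101111(✓)  110001(✓)  110111(✓)  111000(✓)  111110(✓)  111111(✓)
size-2^1 implicants → -00000  -01101(✓)  -01110(✓)  -01111(✓)  0-1010  0-1101  001-10(✓)  001-11(✓)  00101-(✓)  0011-1(✓)  00111-(✓)  1-0001  1-0111(✓)  1-1000  1-1110(✓)  1-1111(✓)  10-000  10-110(✓)  10-111(✓)  100-00  100-11  1000-1  10000-  1001-0  10011-(✓)  1011-1(✓)  10111-(✓)  11-111(✓)  11111-(✓)
size-2^2 implicants → -011-1  -0111-  001-1-  1--111  1-111-  10-11-
Unchecked terms (primes): -00000, -011-1, -0111-, 0-1010, 0-1101, 001-1-, 1--111, 1-0001, 1-1000, 1-111-, 10-000, 10-11-, 100-00, 100-11, 1000-1, 10000-, 1001-0
Minterm coverage:
  m0 ⊆ -00000 [E]
  m10 ⊆ 0-1010,001-1-
  m11 ⊆ 001-1- [E]
  m13 ⊆ -011-1,0-1101
  m14 ⊆ -0111-,001-1-
  m15 ⊆ -011-1,-0111-,001-1-
  m26 ⊆ 0-1010 [E]
  m29 ⊆ 0-1101 [E]
  m32 ⊆ -00000,10-000,100-00,10000-
  m33 ⊆ 1-0001,1000-1,10000-
  m35 ⊆ 100-11,1000-1
  m36 ⊆ 100-00,1001-0
  m39 ⊆ 1--111,10-11-,100-11
  m40 ⊆ 1-1000,10-000
  m45 ⊆ -011-1 [E]
  m46 ⊆ -0111-,1-111-,10-11-
  m47 ⊆ -011-1,-0111-,1--111,1-111-,10-11-
  m49 ⊆ 1-0001 [E]
  m55 ⊆ 1--111 [E]
  m56 ⊆ 1-1000 [E]
  m62 ⊆ 1-111- [E]
  m63 ⊆ 1--111,1-111-
E = {-00000, -011-1, 0-1010, 0-1101, 001-1-, 1--111, 1-0001, 1-1000, 1-111-}
Petrick residual → 100-00, 100-11
Cover = b'c'd'e'f' + b'cdf + a'cd'ef' + a'cde'f + a'b'ce + adef + ac'd'e'f + acd'e'f' + acde + ab'c'e'f' + ab'c'ef  |cover|=11

11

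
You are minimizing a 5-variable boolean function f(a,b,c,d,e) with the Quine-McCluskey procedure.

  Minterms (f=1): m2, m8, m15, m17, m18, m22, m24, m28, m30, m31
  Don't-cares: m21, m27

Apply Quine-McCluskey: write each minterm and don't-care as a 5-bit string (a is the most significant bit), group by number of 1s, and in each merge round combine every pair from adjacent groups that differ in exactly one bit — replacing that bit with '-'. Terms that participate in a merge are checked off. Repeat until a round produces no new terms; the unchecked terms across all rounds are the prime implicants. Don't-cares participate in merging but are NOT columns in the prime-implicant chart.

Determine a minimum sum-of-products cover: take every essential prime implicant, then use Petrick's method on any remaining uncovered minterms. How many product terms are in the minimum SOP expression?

[col 0] 00010*, 01000*, 01111*, 10001*, 10010*, 10101*, 10110*, 11000*, 11011*, 11100*, 11110*, 11111*
[col 1] -0010, -1000, -1111, 1-110, 10-01, 10-10, 11-00, 11-11, 111-0, 1111-
Prime implicants: -0010, -1000, -1111, 1-110, 10-01, 10-10, 11-00, 11-11, 111-0, 1111-
PI chart (minterm → PIs covering it):
  2 | -0010  (sole → essential)
  8 | -1000  (sole → essential)
  15 | -1111  (sole → essential)
  17 | 10-01  (sole → essential)
  18 | -0010,10-10
  22 | 1-110,10-10
  24 | -1000,11-00
  28 | 11-00,111-0
  30 | 1-110,111-0,1111-
  31 | -1111,11-11,1111-
Essential prime implicants: -0010, -1000, -1111, 10-01
Petrick residual → 1-110, 11-00
Minimum SOP uses 6 PIs: b'c'de' + bc'd'e' + bcde + acde' + ab'd'e + abd'e'

6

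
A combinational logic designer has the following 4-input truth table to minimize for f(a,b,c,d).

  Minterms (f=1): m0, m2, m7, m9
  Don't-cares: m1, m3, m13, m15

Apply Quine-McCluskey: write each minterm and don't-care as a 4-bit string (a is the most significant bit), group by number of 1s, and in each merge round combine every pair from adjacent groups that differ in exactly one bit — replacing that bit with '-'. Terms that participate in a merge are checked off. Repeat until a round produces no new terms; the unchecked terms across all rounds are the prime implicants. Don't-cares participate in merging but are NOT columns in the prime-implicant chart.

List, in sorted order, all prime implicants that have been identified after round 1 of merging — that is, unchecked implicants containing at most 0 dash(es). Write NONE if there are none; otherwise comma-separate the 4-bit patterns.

NONE

[col 0] 0000*, 0001*, 0010*, 0011*, 0111*, 1001*, 1101*, 1111*
[col 1] -001, -111, 0-11, 00-0*, 00-1*, 000-*, 001-*, 1-01, 11-1
[col 2] 00--
Prime implicants: -001, -111, 0-11, 00--, 1-01, 11-1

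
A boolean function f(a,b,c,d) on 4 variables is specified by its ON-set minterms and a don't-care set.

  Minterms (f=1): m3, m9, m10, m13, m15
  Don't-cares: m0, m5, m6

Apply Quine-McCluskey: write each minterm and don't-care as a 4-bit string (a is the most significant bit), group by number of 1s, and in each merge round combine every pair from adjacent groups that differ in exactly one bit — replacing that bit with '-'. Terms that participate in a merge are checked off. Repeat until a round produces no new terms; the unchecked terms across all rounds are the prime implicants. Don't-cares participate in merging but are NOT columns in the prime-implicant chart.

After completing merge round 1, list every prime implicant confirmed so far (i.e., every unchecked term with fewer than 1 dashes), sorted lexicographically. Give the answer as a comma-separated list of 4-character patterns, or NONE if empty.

size-2^0 implicants → 0000  0011  0101(✓)  0110  1001(✓)  1010  1101(✓)  1111(✓)
size-2^1 implicants → -101  1-01  11-1
Unchecked terms (primes): -101, 0000, 0011, 0110, 1-01, 1010, 11-1

0000, 0011, 0110, 1010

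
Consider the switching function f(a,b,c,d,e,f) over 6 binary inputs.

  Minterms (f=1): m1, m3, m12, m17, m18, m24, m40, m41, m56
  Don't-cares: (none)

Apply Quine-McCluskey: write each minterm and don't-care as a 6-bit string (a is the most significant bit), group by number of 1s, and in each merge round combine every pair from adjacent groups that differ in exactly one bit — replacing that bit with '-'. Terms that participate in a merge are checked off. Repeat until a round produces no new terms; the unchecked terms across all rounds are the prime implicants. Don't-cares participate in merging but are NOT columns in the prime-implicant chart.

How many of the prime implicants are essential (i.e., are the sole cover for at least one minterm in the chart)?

6

size-2^0 implicants → 000001(✓)  000011(✓)  001100  010001(✓)  010010  011000(✓)  101000(✓)  101001(✓)  111000(✓)
size-2^1 implicants → -11000  0-0001  0000-1  1-1000  10100-
Unchecked terms (primes): -11000, 0-0001, 0000-1, 001100, 010010, 1-1000, 10100-
Minterm coverage:
  m1 ⊆ 0-0001,0000-1
  m3 ⊆ 0000-1 [E]
  m12 ⊆ 001100 [E]
  m17 ⊆ 0-0001 [E]
  m18 ⊆ 010010 [E]
  m24 ⊆ -11000 [E]
  m40 ⊆ 1-1000,10100-
  m41 ⊆ 10100- [E]
  m56 ⊆ -11000,1-1000
E = {-11000, 0-0001, 0000-1, 001100, 010010, 10100-}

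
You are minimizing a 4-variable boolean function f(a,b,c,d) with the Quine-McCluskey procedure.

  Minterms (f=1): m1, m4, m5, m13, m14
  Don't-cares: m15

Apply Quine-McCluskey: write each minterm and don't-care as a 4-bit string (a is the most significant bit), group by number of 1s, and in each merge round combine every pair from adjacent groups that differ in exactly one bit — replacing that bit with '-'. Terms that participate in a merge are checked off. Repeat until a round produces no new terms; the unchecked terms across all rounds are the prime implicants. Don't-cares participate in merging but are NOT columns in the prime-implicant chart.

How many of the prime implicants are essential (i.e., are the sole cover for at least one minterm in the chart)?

[col 0] 0001*, 0100*, 0101*, 1101*, 1110*, 1111*
[col 1] -101, 0-01, 010-, 11-1, 111-
Prime implicants: -101, 0-01, 010-, 11-1, 111-
PI chart (minterm → PIs covering it):
  1 | 0-01  (sole → essential)
  4 | 010-  (sole → essential)
  5 | -101,0-01,010-
  13 | -101,11-1
  14 | 111-  (sole → essential)
Essential prime implicants: 0-01, 010-, 111-

3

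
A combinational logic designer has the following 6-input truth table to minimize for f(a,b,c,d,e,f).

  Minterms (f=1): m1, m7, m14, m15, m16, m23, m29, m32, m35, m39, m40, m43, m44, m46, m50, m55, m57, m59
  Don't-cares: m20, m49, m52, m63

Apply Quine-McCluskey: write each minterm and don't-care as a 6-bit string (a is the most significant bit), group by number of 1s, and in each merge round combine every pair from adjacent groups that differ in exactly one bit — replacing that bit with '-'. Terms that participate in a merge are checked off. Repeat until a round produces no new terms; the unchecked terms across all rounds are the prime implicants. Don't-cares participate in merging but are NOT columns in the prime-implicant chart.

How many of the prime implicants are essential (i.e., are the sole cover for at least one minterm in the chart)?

6

Round 0: 000001 000111✓ 001110✓ 001111✓ 010000✓ 010100✓ 010111✓ 011101 100000✓ 100011✓ 100111✓ 101000✓ 101011✓ 101100✓ 101110✓ 110001✓ 110010 110100✓ 110111✓ 111001✓ 111011✓ 111111✓
Round 1: -00111✓ -01110 -10100 -10111✓ 0-0111✓ 00-111 00111- 010-00 1-0111✓ 1-1011 10-000 10-011 100-11 101-00 1011-0 11-001 11-111 111-11 1110-1
Round 2: --0111
PIs = {--0111, -01110, -10100, 00-111, 000001, 00111-, 010-00, 011101, 1-1011, 10-000, 10-011, 100-11, 101-00, 1011-0, 11-001, 11-111, 110010, 111-11, 1110-1}
Coverage chart:
  m1: 000001 ←essential
  m7: --0111,00-111
  m14: -01110,00111-
  m15: 00-111,00111-
  m16: 010-00 ←essential
  m23: --0111 ←essential
  m29: 011101 ←essential
  m32: 10-000 ←essential
  m35: 10-011,100-11
  m39: --0111,100-11
  m40: 10-000,101-00
  m43: 1-1011,10-011
  m44: 101-00,1011-0
  m46: -01110,1011-0
  m50: 110010 ←essential
  m55: --0111,11-111
  m57: 11-001,1110-1
  m59: 1-1011,111-11,1110-1
Essential: --0111, 000001, 010-00, 011101, 10-000, 110010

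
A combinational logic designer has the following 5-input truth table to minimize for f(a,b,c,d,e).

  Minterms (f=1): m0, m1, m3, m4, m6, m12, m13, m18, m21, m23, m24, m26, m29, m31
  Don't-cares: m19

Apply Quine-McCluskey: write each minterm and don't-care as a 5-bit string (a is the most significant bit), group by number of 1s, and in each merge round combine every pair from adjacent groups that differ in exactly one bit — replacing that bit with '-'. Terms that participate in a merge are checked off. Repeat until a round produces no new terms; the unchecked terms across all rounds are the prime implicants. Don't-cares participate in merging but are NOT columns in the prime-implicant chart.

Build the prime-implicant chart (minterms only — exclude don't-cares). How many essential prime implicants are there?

[col 0] 00000*, 00001*, 00011*, 00100*, 00110*, 01100*, 01101*, 10010*, 10011*, 10101*, 10111*, 11000*, 11010*, 11101*, 11111*
[col 1] -0011, -1101, 0-100, 00-00, 000-1, 0000-, 001-0, 0110-, 1-010, 1-101*, 1-111*, 10-11, 1001-, 101-1*, 110-0, 111-1*
[col 2] 1-1-1
Prime implicants: -0011, -1101, 0-100, 00-00, 000-1, 0000-, 001-0, 0110-, 1-010, 1-1-1, 10-11, 1001-, 110-0
PI chart (minterm → PIs covering it):
  0 | 00-00,0000-
  1 | 000-1,0000-
  3 | -0011,000-1
  4 | 0-100,00-00,001-0
  6 | 001-0  (sole → essential)
  12 | 0-100,0110-
  13 | -1101,0110-
  18 | 1-010,1001-
  21 | 1-1-1  (sole → essential)
  23 | 1-1-1,10-11
  24 | 110-0  (sole → essential)
  26 | 1-010,110-0
  29 | -1101,1-1-1
  31 | 1-1-1  (sole → essential)
Essential prime implicants: 001-0, 1-1-1, 110-0

3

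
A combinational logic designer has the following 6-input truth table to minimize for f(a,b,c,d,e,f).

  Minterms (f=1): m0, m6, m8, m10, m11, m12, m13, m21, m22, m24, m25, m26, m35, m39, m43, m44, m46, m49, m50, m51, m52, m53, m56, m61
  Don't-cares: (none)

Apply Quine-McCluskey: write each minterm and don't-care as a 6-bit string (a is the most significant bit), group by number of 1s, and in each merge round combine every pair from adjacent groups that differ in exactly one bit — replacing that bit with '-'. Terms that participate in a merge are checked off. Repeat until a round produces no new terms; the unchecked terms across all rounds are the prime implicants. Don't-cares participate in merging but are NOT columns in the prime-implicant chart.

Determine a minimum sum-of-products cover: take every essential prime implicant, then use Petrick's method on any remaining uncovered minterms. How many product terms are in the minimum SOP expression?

14

[col 0] 000000*, 000110*, 001000*, 001010*, 001011*, 001100*, 001101*, 010101*, 010110*, 011000*, 011001*, 011010*, 100011*, 100111*, 101011*, 101100*, 101110*, 110001*, 110010*, 110011*, 110100*, 110101*, 111000*, 111101*
[col 1] -01011, -01100, -10101, -11000, 0-0110, 0-1000*, 0-1010*, 00-000, 001-00, 0010-0*, 00101-, 00110-, 0110-0*, 01100-, 1-0011, 10-011, 100-11, 1011-0, 11-101, 110-01, 1100-1, 11001-, 11010-
[col 2] 0-10-0
Prime implicants: -01011, -01100, -10101, -11000, 0-0110, 0-10-0, 00-000, 001-00, 00101-, 00110-, 01100-, 1-0011, 10-011, 100-11, 1011-0, 11-101, 110-01, 1100-1, 11001-, 11010-
PI chart (minterm → PIs covering it):
  0 | 00-000  (sole → essential)
  6 | 0-0110  (sole → essential)
  8 | 0-10-0,00-000,001-00
  10 | 0-10-0,00101-
  11 | -01011,00101-
  12 | -01100,001-00,00110-
  13 | 00110-  (sole → essential)
  21 | -10101  (sole → essential)
  22 | 0-0110  (sole → essential)
  24 | -11000,0-10-0,01100-
  25 | 01100-  (sole → essential)
  26 | 0-10-0  (sole → essential)
  35 | 1-0011,10-011,100-11
  39 | 100-11  (sole → essential)
  43 | -01011,10-011
  44 | -01100,1011-0
  46 | 1011-0  (sole → essential)
  49 | 110-01,1100-1
  50 | 11001-  (sole → essential)
  51 | 1-0011,1100-1,11001-
  52 | 11010-  (sole → essential)
  53 | -10101,11-101,110-01,11010-
  56 | -11000  (sole → essential)
  61 | 11-101  (sole → essential)
Essential prime implicants: -10101, -11000, 0-0110, 0-10-0, 00-000, 00110-, 01100-, 100-11, 1011-0, 11-101, 11001-, 11010-
Petrick residual → -01011, 110-01
Minimum SOP uses 14 PIs: b'cd'ef + bc'de'f + bcd'e'f' + a'c'def' + a'cd'f' + a'b'd'e'f' + a'b'cde' + a'bcd'e' + ab'c'ef + ab'cdf' + abde'f + abc'e'f + abc'd'e + abc'de'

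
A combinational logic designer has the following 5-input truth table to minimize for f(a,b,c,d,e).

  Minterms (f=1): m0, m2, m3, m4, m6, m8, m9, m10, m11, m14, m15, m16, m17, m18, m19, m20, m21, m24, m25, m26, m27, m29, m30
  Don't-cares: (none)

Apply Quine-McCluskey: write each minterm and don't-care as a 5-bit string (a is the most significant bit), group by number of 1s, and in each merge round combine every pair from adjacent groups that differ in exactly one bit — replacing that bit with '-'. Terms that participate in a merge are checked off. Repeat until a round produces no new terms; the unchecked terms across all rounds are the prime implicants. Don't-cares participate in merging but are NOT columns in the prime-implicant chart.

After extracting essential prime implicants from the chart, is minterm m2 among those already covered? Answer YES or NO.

Round 0: 00000✓ 00010✓ 00011✓ 00100✓ 00110✓ 01000✓ 01001✓ 01010✓ 01011✓ 01110✓ 01111✓ 10000✓ 10001✓ 10010✓ 10011✓ 10100✓ 10101✓ 11000✓ 11001✓ 11010✓ 11011✓ 11101✓ 11110✓
Round 1: -0000✓ -0010✓ -0011✓ -0100✓ -1000✓ -1001✓ -1010✓ -1011✓ -1110✓ 0-000✓ 0-010✓ 0-011✓ 0-110✓ 00-00✓ 00-10✓ 000-0✓ 0001-✓ 001-0✓ 01-10✓ 01-11✓ 010-0✓ 010-1✓ 0100-✓ 0101-✓ 0111-✓ 1-000✓ 1-001✓ 1-010✓ 1-011✓ 1-101✓ 10-00✓ 10-01✓ 100-0✓ 100-1✓ 1000-✓ 1001-✓ 1010-✓ 11-01✓ 11-10✓ 110-0✓ 110-1✓ 1100-✓ 1101-✓
Round 2: --000✓ --010✓ --011✓ -0-00 -00-0✓ -001-✓ -1-10 -10-0✓ -10-1✓ -100-✓ -101-✓ 0--10 0-0-0✓ 0-01-✓ 00--0 01-1- 010--✓ 1--01 1-0-0✓ 1-0-1✓ 1-00-✓ 1-01-✓ 10-0- 100--✓ 110--✓
Round 3: --0-0 --01- -10-- 1-0--
PIs = {--0-0, --01-, -0-00, -1-10, -10--, 0--10, 00--0, 01-1-, 1--01, 1-0--, 10-0-}
Coverage chart:
  m0: --0-0,-0-00,00--0
  m2: --0-0,--01-,0--10,00--0
  m3: --01- ←essential
  m4: -0-00,00--0
  m6: 0--10,00--0
  m8: --0-0,-10--
  m9: -10-- ←essential
  m10: --0-0,--01-,-1-10,-10--,0--10,01-1-
  m11: --01-,-10--,01-1-
  m14: -1-10,0--10,01-1-
  m15: 01-1- ←essential
  m16: --0-0,-0-00,1-0--,10-0-
  m17: 1--01,1-0--,10-0-
  m18: --0-0,--01-,1-0--
  m19: --01-,1-0--
  m20: -0-00,10-0-
  m21: 1--01,10-0-
  m24: --0-0,-10--,1-0--
  m25: -10--,1--01,1-0--
  m26: --0-0,--01-,-1-10,-10--,1-0--
  m27: --01-,-10--,1-0--
  m29: 1--01 ←essential
  m30: -1-10 ←essential
Essential: --01-, -1-10, -10--, 01-1-, 1--01

YES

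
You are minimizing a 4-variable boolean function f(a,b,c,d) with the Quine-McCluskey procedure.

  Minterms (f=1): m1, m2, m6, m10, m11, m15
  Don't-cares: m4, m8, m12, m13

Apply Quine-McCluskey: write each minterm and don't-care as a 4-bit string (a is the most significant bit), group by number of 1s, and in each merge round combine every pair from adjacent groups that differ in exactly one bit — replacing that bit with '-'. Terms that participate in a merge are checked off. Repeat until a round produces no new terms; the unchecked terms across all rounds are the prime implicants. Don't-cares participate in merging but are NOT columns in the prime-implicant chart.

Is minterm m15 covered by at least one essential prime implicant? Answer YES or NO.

size-2^0 implicants → 0001  0010(✓)  0100(✓)  0110(✓)  1000(✓)  1010(✓)  1011(✓)  1100(✓)  1101(✓)  1111(✓)
size-2^1 implicants → -010  -100  0-10  01-0  1-00  1-11  10-0  101-  11-1  110-
Unchecked terms (primes): -010, -100, 0-10, 0001, 01-0, 1-00, 1-11, 10-0, 101-, 11-1, 110-
Minterm coverage:
  m1 ⊆ 0001 [E]
  m2 ⊆ -010,0-10
  m6 ⊆ 0-10,01-0
  m10 ⊆ -010,10-0,101-
  m11 ⊆ 1-11,101-
  m15 ⊆ 1-11,11-1
E = {0001}

NO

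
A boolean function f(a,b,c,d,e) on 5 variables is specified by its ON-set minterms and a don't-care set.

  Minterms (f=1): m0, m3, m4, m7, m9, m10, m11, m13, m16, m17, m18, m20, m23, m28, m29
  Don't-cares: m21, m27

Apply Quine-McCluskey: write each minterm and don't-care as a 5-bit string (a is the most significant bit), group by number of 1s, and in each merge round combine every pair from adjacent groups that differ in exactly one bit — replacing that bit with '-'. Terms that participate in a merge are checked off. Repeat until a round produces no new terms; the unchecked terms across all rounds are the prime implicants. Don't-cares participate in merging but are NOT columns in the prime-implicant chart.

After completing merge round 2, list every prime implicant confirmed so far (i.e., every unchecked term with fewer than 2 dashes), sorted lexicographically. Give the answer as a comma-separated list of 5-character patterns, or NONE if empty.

[col 0] 00000*, 00011*, 00100*, 00111*, 01001*, 01010*, 01011*, 01101*, 10000*, 10001*, 10010*, 10100*, 10101*, 10111*, 11011*, 11100*, 11101*
[col 1] -0000*, -0100*, -0111, -1011, -1101, 0-011, 00-00*, 00-11, 01-01, 010-1, 0101-, 1-100*, 1-101*, 10-00*, 10-01*, 100-0, 1000-*, 101-1, 1010-*, 1110-*
[col 2] -0-00, 1-10-, 10-0-
Prime implicants: -0-00, -0111, -1011, -1101, 0-011, 00-11, 01-01, 010-1, 0101-, 1-10-, 10-0-, 100-0, 101-1

-0111, -1011, -1101, 0-011, 00-11, 01-01, 010-1, 0101-, 100-0, 101-1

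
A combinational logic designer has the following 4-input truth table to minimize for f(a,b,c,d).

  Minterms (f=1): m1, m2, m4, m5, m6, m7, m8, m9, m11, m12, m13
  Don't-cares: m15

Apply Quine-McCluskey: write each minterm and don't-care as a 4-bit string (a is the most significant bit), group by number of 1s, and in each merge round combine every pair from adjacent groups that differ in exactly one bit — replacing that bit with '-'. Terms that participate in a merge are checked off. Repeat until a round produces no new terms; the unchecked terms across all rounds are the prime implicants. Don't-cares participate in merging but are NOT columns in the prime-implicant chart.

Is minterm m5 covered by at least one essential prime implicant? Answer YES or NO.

[col 0] 0001*, 0010*, 0100*, 0101*, 0110*, 0111*, 1000*, 1001*, 1011*, 1100*, 1101*, 1111*
[col 1] -001*, -100*, -101*, -111*, 0-01*, 0-10, 01-0*, 01-1*, 010-*, 011-*, 1-00*, 1-01*, 1-11*, 10-1*, 100-*, 11-1*, 110-*
[col 2] --01, -1-1, -10-, 01--, 1--1, 1-0-
Prime implicants: --01, -1-1, -10-, 0-10, 01--, 1--1, 1-0-
PI chart (minterm → PIs covering it):
  1 | --01  (sole → essential)
  2 | 0-10  (sole → essential)
  4 | -10-,01--
  5 | --01,-1-1,-10-,01--
  6 | 0-10,01--
  7 | -1-1,01--
  8 | 1-0-  (sole → essential)
  9 | --01,1--1,1-0-
  11 | 1--1  (sole → essential)
  12 | -10-,1-0-
  13 | --01,-1-1,-10-,1--1,1-0-
Essential prime implicants: --01, 0-10, 1--1, 1-0-

YES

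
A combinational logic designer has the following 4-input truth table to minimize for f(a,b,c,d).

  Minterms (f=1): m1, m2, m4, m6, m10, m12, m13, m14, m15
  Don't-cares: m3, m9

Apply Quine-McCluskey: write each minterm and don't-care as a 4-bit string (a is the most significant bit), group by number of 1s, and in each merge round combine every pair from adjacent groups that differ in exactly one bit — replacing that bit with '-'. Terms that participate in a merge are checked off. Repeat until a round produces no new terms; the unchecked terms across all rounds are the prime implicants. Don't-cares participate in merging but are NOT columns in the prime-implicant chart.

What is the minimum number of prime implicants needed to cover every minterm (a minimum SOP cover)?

4

Round 0: 0001✓ 0010✓ 0011✓ 0100✓ 0110✓ 1001✓ 1010✓ 1100✓ 1101✓ 1110✓ 1111✓
Round 1: -001 -010✓ -100✓ -110✓ 0-10✓ 00-1 001- 01-0✓ 1-01 1-10✓ 11-0✓ 11-1✓ 110-✓ 111-✓
Round 2: --10 -1-0 11--
PIs = {--10, -001, -1-0, 00-1, 001-, 1-01, 11--}
Coverage chart:
  m1: -001,00-1
  m2: --10,001-
  m4: -1-0 ←essential
  m6: --10,-1-0
  m10: --10 ←essential
  m12: -1-0,11--
  m13: 1-01,11--
  m14: --10,-1-0,11--
  m15: 11-- ←essential
Essential: --10, -1-0, 11--
Petrick residual → -001
Min cover (4 terms): cd' + b'c'd + bd' + ab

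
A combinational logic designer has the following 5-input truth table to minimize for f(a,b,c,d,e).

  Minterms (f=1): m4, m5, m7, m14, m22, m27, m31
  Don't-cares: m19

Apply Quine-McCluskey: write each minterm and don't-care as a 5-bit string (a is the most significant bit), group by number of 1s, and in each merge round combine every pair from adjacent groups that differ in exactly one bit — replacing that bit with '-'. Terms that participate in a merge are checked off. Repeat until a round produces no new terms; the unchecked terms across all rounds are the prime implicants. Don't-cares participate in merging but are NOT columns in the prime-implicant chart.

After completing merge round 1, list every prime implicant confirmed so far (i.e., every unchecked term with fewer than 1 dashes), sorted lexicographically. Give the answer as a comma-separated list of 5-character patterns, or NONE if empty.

01110, 10110

size-2^0 implicants → 00100(✓)  00101(✓)  00111(✓)  01110  10011(✓)  10110  11011(✓)  11111(✓)
size-2^1 implicants → 001-1  0010-  1-011  11-11
Unchecked terms (primes): 001-1, 0010-, 01110, 1-011, 10110, 11-11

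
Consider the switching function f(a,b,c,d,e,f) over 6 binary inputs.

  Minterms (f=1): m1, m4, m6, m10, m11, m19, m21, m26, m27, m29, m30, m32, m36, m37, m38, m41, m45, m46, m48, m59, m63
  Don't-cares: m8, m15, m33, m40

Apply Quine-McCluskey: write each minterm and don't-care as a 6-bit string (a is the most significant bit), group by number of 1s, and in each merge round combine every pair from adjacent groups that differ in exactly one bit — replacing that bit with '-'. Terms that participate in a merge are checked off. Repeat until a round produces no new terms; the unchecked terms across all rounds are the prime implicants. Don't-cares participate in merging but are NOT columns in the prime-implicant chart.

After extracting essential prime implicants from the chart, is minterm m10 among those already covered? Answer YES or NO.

Round 0: 000001✓ 000100✓ 000110✓ 001000✓ 001010✓ 001011✓ 001111✓ 010011✓ 010101✓ 011010✓ 011011✓ 011101✓ 011110✓ 100000✓ 100001✓ 100100✓ 100101✓ 100110✓ 101000✓ 101001✓ 101101✓ 101110✓ 110000✓ 111011✓ 111111✓
Round 1: -00001 -00100✓ -00110✓ -01000 -11011 0-1010✓ 0-1011✓ 0001-0✓ 001-11 0010-0 00101-✓ 01-011 01-101 011-10 01101-✓ 1-0000 10-000✓ 10-001✓ 10-101✓ 10-110 100-00✓ 100-01✓ 10000-✓ 1001-0✓ 10010-✓ 101-01✓ 10100-✓ 111-11
Round 2: -001-0 0-101- 10--01 10-00- 100-0-
PIs = {-00001, -001-0, -01000, -11011, 0-101-, 001-11, 0010-0, 01-011, 01-101, 011-10, 1-0000, 10--01, 10-00-, 10-110, 100-0-, 111-11}
Coverage chart:
  m1: -00001 ←essential
  m4: -001-0 ←essential
  m6: -001-0 ←essential
  m10: 0-101-,0010-0
  m11: 0-101-,001-11
  m19: 01-011 ←essential
  m21: 01-101 ←essential
  m26: 0-101-,011-10
  m27: -11011,0-101-,01-011
  m29: 01-101 ←essential
  m30: 011-10 ←essential
  m32: 1-0000,10-00-,100-0-
  m36: -001-0,100-0-
  m37: 10--01,100-0-
  m38: -001-0,10-110
  m41: 10--01,10-00-
  m45: 10--01 ←essential
  m46: 10-110 ←essential
  m48: 1-0000 ←essential
  m59: -11011,111-11
  m63: 111-11 ←essential
Essential: -00001, -001-0, 01-011, 01-101, 011-10, 1-0000, 10--01, 10-110, 111-11

NO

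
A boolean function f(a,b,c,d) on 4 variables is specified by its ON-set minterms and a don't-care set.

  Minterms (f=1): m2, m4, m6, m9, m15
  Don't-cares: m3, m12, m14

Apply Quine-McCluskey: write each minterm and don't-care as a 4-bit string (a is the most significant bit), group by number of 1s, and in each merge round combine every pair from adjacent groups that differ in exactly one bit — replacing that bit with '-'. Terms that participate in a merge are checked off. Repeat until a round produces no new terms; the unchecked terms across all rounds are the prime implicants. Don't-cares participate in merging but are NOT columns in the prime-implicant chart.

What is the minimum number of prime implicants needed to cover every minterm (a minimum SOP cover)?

4

[col 0] 0010*, 0011*, 0100*, 0110*, 1001, 1100*, 1110*, 1111*
[col 1] -100*, -110*, 0-10, 001-, 01-0*, 11-0*, 111-
[col 2] -1-0
Prime implicants: -1-0, 0-10, 001-, 1001, 111-
PI chart (minterm → PIs covering it):
  2 | 0-10,001-
  4 | -1-0  (sole → essential)
  6 | -1-0,0-10
  9 | 1001  (sole → essential)
  15 | 111-  (sole → essential)
Essential prime implicants: -1-0, 1001, 111-
Petrick residual → 0-10
Minimum SOP uses 4 PIs: bd' + a'cd' + ab'c'd + abc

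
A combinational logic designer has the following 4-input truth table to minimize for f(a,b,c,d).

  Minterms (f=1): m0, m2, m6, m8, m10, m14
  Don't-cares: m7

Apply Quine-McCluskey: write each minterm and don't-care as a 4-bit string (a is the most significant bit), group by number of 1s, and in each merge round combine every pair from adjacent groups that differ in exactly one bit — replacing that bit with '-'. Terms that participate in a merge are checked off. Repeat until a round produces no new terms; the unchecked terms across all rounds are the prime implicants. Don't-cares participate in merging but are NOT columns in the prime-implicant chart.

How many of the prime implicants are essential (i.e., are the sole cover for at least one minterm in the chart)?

[col 0] 0000*, 0010*, 0110*, 0111*, 1000*, 1010*, 1110*
[col 1] -000*, -010*, -110*, 0-10*, 00-0*, 011-, 1-10*, 10-0*
[col 2] --10, -0-0
Prime implicants: --10, -0-0, 011-
PI chart (minterm → PIs covering it):
  0 | -0-0  (sole → essential)
  2 | --10,-0-0
  6 | --10,011-
  8 | -0-0  (sole → essential)
  10 | --10,-0-0
  14 | --10  (sole → essential)
Essential prime implicants: --10, -0-0

2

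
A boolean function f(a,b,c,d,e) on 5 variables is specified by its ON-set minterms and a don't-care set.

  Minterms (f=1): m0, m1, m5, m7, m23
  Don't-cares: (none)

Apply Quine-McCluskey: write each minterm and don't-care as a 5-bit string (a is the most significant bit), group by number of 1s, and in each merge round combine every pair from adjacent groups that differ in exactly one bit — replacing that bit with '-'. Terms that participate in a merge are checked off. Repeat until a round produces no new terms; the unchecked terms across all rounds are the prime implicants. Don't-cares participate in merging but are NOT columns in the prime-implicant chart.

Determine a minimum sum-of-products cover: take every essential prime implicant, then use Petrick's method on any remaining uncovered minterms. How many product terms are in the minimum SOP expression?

3

Round 0: 00000✓ 00001✓ 00101✓ 00111✓ 10111✓
Round 1: -0111 00-01 0000- 001-1
PIs = {-0111, 00-01, 0000-, 001-1}
Coverage chart:
  m0: 0000- ←essential
  m1: 00-01,0000-
  m5: 00-01,001-1
  m7: -0111,001-1
  m23: -0111 ←essential
Essential: -0111, 0000-
Petrick residual → 00-01
Min cover (3 terms): b'cde + a'b'd'e + a'b'c'd'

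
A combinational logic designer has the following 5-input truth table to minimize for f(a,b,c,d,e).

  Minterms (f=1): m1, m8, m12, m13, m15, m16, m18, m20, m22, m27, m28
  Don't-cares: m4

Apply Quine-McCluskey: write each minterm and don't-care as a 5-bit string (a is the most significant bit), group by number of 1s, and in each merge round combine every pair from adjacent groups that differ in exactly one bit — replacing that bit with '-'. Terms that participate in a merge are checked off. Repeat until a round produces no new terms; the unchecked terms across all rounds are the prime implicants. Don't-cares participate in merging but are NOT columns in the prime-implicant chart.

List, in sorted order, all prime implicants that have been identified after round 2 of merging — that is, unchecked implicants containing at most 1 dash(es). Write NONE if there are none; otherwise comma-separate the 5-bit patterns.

[col 0] 00001, 00100*, 01000*, 01100*, 01101*, 01111*, 10000*, 10010*, 10100*, 10110*, 11011, 11100*
[col 1] -0100*, -1100*, 0-100*, 01-00, 011-1, 0110-, 1-100*, 10-00*, 10-10*, 100-0*, 101-0*
[col 2] --100, 10--0
Prime implicants: --100, 00001, 01-00, 011-1, 0110-, 10--0, 11011

00001, 01-00, 011-1, 0110-, 11011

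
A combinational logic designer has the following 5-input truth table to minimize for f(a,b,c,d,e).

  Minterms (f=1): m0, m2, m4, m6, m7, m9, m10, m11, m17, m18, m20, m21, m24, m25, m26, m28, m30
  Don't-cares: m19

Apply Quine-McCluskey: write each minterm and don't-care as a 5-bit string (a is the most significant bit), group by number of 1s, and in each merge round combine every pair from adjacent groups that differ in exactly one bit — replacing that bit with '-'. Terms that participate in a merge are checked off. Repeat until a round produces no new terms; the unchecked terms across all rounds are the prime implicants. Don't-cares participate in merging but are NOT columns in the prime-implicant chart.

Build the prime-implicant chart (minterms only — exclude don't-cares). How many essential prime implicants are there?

Round 0: 00000✓ 00010✓ 00100✓ 00110✓ 00111✓ 01001✓ 01010✓ 01011✓ 10001✓ 10010✓ 10011✓ 10100✓ 10101✓ 11000✓ 11001✓ 11010✓ 11100✓ 11110✓
Round 1: -0010✓ -0100 -1001 -1010✓ 0-010✓ 00-00✓ 00-10✓ 000-0✓ 001-0✓ 0011- 010-1 0101- 1-001 1-010✓ 1-100 10-01 100-1 1001- 1010- 11-00✓ 11-10✓ 110-0✓ 1100- 111-0✓
Round 2: --010 00--0 11--0
PIs = {--010, -0100, -1001, 00--0, 0011-, 010-1, 0101-, 1-001, 1-100, 10-01, 100-1, 1001-, 1010-, 11--0, 1100-}
Coverage chart:
  m0: 00--0 ←essential
  m2: --010,00--0
  m4: -0100,00--0
  m6: 00--0,0011-
  m7: 0011- ←essential
  m9: -1001,010-1
  m10: --010,0101-
  m11: 010-1,0101-
  m17: 1-001,10-01,100-1
  m18: --010,1001-
  m20: -0100,1-100,1010-
  m21: 10-01,1010-
  m24: 11--0,1100-
  m25: -1001,1-001,1100-
  m26: --010,11--0
  m28: 1-100,11--0
  m30: 11--0 ←essential
Essential: 00--0, 0011-, 11--0

3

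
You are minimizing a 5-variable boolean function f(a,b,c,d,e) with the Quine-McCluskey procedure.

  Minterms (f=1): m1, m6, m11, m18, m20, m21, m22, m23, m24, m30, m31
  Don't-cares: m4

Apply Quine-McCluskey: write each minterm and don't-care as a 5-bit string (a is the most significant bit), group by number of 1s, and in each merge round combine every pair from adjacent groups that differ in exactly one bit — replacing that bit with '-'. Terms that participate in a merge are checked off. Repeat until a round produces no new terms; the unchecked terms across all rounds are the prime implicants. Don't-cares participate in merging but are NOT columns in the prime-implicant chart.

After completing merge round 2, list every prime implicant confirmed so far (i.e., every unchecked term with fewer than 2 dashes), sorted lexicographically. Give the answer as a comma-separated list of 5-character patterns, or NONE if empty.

[col 0] 00001, 00100*, 00110*, 01011, 10010*, 10100*, 10101*, 10110*, 10111*, 11000, 11110*, 11111*
[col 1] -0100*, -0110*, 001-0*, 1-110*, 1-111*, 10-10, 101-0*, 101-1*, 1010-*, 1011-*, 1111-*
[col 2] -01-0, 1-11-, 101--
Prime implicants: -01-0, 00001, 01011, 1-11-, 10-10, 101--, 11000

00001, 01011, 10-10, 11000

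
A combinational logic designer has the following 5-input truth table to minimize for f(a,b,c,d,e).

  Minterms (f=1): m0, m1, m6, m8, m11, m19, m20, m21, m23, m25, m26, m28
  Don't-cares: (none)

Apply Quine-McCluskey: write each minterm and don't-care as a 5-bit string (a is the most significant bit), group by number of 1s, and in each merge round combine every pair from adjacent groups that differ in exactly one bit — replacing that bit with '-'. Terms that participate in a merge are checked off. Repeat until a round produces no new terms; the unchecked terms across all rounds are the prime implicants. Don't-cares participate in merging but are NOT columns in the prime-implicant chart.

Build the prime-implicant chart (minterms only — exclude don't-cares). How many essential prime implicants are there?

Round 0: 00000✓ 00001✓ 00110 01000✓ 01011 10011✓ 10100✓ 10101✓ 10111✓ 11001 11010 11100✓
Round 1: 0-000 0000- 1-100 10-11 101-1 1010-
PIs = {0-000, 0000-, 00110, 01011, 1-100, 10-11, 101-1, 1010-, 11001, 11010}
Coverage chart:
  m0: 0-000,0000-
  m1: 0000- ←essential
  m6: 00110 ←essential
  m8: 0-000 ←essential
  m11: 01011 ←essential
  m19: 10-11 ←essential
  m20: 1-100,1010-
  m21: 101-1,1010-
  m23: 10-11,101-1
  m25: 11001 ←essential
  m26: 11010 ←essential
  m28: 1-100 ←essential
Essential: 0-000, 0000-, 00110, 01011, 1-100, 10-11, 11001, 11010

8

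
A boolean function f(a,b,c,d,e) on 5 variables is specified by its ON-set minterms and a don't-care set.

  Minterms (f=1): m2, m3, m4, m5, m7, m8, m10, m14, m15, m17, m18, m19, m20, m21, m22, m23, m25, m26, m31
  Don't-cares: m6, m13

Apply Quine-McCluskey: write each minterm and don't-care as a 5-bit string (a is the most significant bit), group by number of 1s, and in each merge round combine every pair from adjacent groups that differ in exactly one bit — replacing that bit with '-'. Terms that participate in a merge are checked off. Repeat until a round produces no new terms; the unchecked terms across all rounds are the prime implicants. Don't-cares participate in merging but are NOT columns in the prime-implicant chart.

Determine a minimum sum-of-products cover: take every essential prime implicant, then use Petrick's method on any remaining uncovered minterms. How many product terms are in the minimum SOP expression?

size-2^0 implicants → 00010(✓)  00011(✓)  00100(✓)  00101(✓)  00110(✓)  00111(✓)  01000(✓)  01010(✓)  01101(✓)  01110(✓)  01111(✓)  10001(✓)  10010(✓)  10011(✓)  10100(✓)  10101(✓)  10110(✓)  10111(✓)  11001(✓)  11010(✓)  11111(✓)
size-2^1 implicants → -0010(✓)  -0011(✓)  -0100(✓)  -0101(✓)  -0110(✓)  -0111(✓)  -1010(✓)  -1111(✓)  0-010(✓)  0-101(✓)  0-110(✓)  0-111(✓)  00-10(✓)  00-11(✓)  0001-(✓)  001-0(✓)  001-1(✓)  0010-(✓)  0011-(✓)  01-10(✓)  010-0  011-1(✓)  0111-(✓)  1-001  1-010(✓)  1-111(✓)  10-01(✓)  10-10(✓)  10-11(✓)  100-1(✓)  1001-(✓)  101-0(✓)  101-1(✓)  1010-(✓)  1011-(✓)
size-2^2 implicants → --010  --111  -0-10(✓)  -0-11(✓)  -001-(✓)  -01-0(✓)  -01-1(✓)  -010-(✓)  -011-(✓)  0--10  0-1-1  0-11-  00-1-(✓)  001--(✓)  10--1  10-1-(✓)  101--(✓)
size-2^3 implicants → -0-1-  -01--
Unchecked terms (primes): --010, --111, -0-1-, -01--, 0--10, 0-1-1, 0-11-, 010-0, 1-001, 10--1
Minterm coverage:
  m2 ⊆ --010,-0-1-,0--10
  m3 ⊆ -0-1- [E]
  m4 ⊆ -01-- [E]
  m5 ⊆ -01--,0-1-1
  m7 ⊆ --111,-0-1-,-01--,0-1-1,0-11-
  m8 ⊆ 010-0 [E]
  m10 ⊆ --010,0--10,010-0
  m14 ⊆ 0--10,0-11-
  m15 ⊆ --111,0-1-1,0-11-
  m17 ⊆ 1-001,10--1
  m18 ⊆ --010,-0-1-
  m19 ⊆ -0-1-,10--1
  m20 ⊆ -01-- [E]
  m21 ⊆ -01--,10--1
  m22 ⊆ -0-1-,-01--
  m23 ⊆ --111,-0-1-,-01--,10--1
  m25 ⊆ 1-001 [E]
  m26 ⊆ --010 [E]
  m31 ⊆ --111 [E]
E = {--010, --111, -0-1-, -01--, 010-0, 1-001}
Petrick residual → 0--10
Cover = c'de' + cde + b'd + b'c + a'de' + a'bc'e' + ac'd'e  |cover|=7

7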